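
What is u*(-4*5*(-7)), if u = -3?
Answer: -420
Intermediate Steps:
u*(-4*5*(-7)) = -3*(-4*5)*(-7) = -(-60)*(-7) = -3*140 = -420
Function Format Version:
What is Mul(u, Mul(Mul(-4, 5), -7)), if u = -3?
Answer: -420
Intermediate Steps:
Mul(u, Mul(Mul(-4, 5), -7)) = Mul(-3, Mul(Mul(-4, 5), -7)) = Mul(-3, Mul(-20, -7)) = Mul(-3, 140) = -420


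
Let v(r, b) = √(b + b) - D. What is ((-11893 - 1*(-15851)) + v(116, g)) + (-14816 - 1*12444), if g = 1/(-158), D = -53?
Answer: -23249 + I*√79/79 ≈ -23249.0 + 0.11251*I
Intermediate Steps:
g = -1/158 ≈ -0.0063291
v(r, b) = 53 + √2*√b (v(r, b) = √(b + b) - 1*(-53) = √(2*b) + 53 = √2*√b + 53 = 53 + √2*√b)
((-11893 - 1*(-15851)) + v(116, g)) + (-14816 - 1*12444) = ((-11893 - 1*(-15851)) + (53 + √2*√(-1/158))) + (-14816 - 1*12444) = ((-11893 + 15851) + (53 + √2*(I*√158/158))) + (-14816 - 12444) = (3958 + (53 + I*√79/79)) - 27260 = (4011 + I*√79/79) - 27260 = -23249 + I*√79/79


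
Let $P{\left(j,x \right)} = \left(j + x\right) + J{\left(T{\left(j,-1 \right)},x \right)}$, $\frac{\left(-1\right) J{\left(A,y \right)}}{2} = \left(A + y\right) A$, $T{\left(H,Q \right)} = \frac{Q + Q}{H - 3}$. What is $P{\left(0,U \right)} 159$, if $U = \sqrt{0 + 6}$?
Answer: $- \frac{424}{3} - 53 \sqrt{6} \approx -271.16$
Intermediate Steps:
$U = \sqrt{6} \approx 2.4495$
$T{\left(H,Q \right)} = \frac{2 Q}{-3 + H}$
$J{\left(A,y \right)} = - 2 A \left(A + y\right)$ ($J{\left(A,y \right)} = - 2 \left(A + y\right) A = - 2 A \left(A + y\right)$)
$P{\left(j,x \right)} = j + x + \frac{4 \left(x - \frac{2}{-3 + j}\right)}{-3 + j}$ ($P{\left(j,x \right)} = \left(j + x\right) - 2 \cdot 2 \left(-1\right) \frac{1}{-3 + j} \left(2 \left(-1\right) \frac{1}{-3 + j} + x\right) = \left(j + x\right) - 2 \left(- \frac{2}{-3 + j}\right) \left(- \frac{2}{-3 + j} + x\right) = \left(j + x\right) - 2 \left(- \frac{2}{-3 + j}\right) \left(x - \frac{2}{-3 + j}\right) = \left(j + x\right) + \frac{4 \left(x - \frac{2}{-3 + j}\right)}{-3 + j} = j + x + \frac{4 \left(x - \frac{2}{-3 + j}\right)}{-3 + j}$)
$P{\left(0,U \right)} 159 = \frac{-8 + \left(-3 + 0\right)^{2} \left(0 + \sqrt{6}\right) + 4 \sqrt{6} \left(-3 + 0\right)}{\left(-3 + 0\right)^{2}} \cdot 159 = \frac{-8 + \left(-3\right)^{2} \sqrt{6} + 4 \sqrt{6} \left(-3\right)}{9} \cdot 159 = \frac{-8 + 9 \sqrt{6} - 12 \sqrt{6}}{9} \cdot 159 = \frac{-8 - 3 \sqrt{6}}{9} \cdot 159 = \left(- \frac{8}{9} - \frac{\sqrt{6}}{3}\right) 159 = - \frac{424}{3} - 53 \sqrt{6}$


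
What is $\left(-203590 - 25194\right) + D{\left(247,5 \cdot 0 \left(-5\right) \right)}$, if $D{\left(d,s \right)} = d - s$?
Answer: $-228537$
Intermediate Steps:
$\left(-203590 - 25194\right) + D{\left(247,5 \cdot 0 \left(-5\right) \right)} = \left(-203590 - 25194\right) + \left(247 - 5 \cdot 0 \left(-5\right)\right) = \left(-203590 + \left(-164505 + 139311\right)\right) + \left(247 - 0 \left(-5\right)\right) = \left(-203590 - 25194\right) + \left(247 - 0\right) = -228784 + \left(247 + 0\right) = -228784 + 247 = -228537$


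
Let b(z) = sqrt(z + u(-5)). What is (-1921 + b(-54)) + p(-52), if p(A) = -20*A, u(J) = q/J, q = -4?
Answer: -881 + I*sqrt(1330)/5 ≈ -881.0 + 7.2938*I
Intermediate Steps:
u(J) = -4/J
p(A) = -20*A (p(A) = -10*2*A = -20*A)
b(z) = sqrt(4/5 + z) (b(z) = sqrt(z - 4/(-5)) = sqrt(z - 4*(-1/5)) = sqrt(z + 4/5) = sqrt(4/5 + z))
(-1921 + b(-54)) + p(-52) = (-1921 + sqrt(20 + 25*(-54))/5) - 20*(-52) = (-1921 + sqrt(20 - 1350)/5) + 1040 = (-1921 + sqrt(-1330)/5) + 1040 = (-1921 + (I*sqrt(1330))/5) + 1040 = (-1921 + I*sqrt(1330)/5) + 1040 = -881 + I*sqrt(1330)/5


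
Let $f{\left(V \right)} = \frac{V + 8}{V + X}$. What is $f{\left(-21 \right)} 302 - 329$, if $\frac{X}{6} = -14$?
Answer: $- \frac{30619}{105} \approx -291.61$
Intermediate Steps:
$X = -84$ ($X = 6 \left(-14\right) = -84$)
$f{\left(V \right)} = \frac{8 + V}{-84 + V}$ ($f{\left(V \right)} = \frac{V + 8}{V - 84} = \frac{8 + V}{-84 + V}$)
$f{\left(-21 \right)} 302 - 329 = \frac{8 - 21}{-84 - 21} \cdot 302 - 329 = \frac{1}{-105} \left(-13\right) 302 - 329 = \left(- \frac{1}{105}\right) \left(-13\right) 302 - 329 = \frac{13}{105} \cdot 302 - 329 = \frac{3926}{105} - 329 = - \frac{30619}{105}$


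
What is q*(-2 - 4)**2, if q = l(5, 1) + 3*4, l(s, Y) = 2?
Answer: 504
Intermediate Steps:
q = 14 (q = 2 + 3*4 = 2 + 12 = 14)
q*(-2 - 4)**2 = 14*(-2 - 4)**2 = 14*(-6)**2 = 14*36 = 504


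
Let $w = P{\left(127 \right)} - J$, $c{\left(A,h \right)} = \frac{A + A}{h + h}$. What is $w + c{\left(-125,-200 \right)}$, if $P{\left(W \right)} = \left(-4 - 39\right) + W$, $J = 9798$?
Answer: $- \frac{77707}{8} \approx -9713.4$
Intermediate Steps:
$c{\left(A,h \right)} = \frac{A}{h}$ ($c{\left(A,h \right)} = \frac{2 A}{2 h} = 2 A \frac{1}{2 h} = \frac{A}{h}$)
$P{\left(W \right)} = -43 + W$
$w = -9714$ ($w = \left(-43 + 127\right) - 9798 = 84 - 9798 = -9714$)
$w + c{\left(-125,-200 \right)} = -9714 - \frac{125}{-200} = -9714 - - \frac{5}{8} = -9714 + \frac{5}{8} = - \frac{77707}{8}$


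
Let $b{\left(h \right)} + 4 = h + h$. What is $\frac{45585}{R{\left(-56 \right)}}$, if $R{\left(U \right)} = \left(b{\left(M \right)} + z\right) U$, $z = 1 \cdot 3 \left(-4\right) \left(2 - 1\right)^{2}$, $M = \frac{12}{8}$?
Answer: $\frac{45585}{728} \approx 62.617$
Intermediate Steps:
$M = \frac{3}{2}$ ($M = 12 \cdot \frac{1}{8} = \frac{3}{2} \approx 1.5$)
$b{\left(h \right)} = -4 + 2 h$ ($b{\left(h \right)} = -4 + \left(h + h\right) = -4 + 2 h$)
$z = -12$ ($z = 3 \left(-4\right) 1^{2} = \left(-12\right) 1 = -12$)
$R{\left(U \right)} = - 13 U$ ($R{\left(U \right)} = \left(\left(-4 + 2 \cdot \frac{3}{2}\right) - 12\right) U = \left(\left(-4 + 3\right) - 12\right) U = \left(-1 - 12\right) U = - 13 U$)
$\frac{45585}{R{\left(-56 \right)}} = \frac{45585}{\left(-13\right) \left(-56\right)} = \frac{45585}{728}$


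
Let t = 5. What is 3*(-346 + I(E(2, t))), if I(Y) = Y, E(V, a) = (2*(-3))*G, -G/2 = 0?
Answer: -1038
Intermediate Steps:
G = 0 (G = -2*0 = 0)
E(V, a) = 0 (E(V, a) = (2*(-3))*0 = -6*0 = 0)
3*(-346 + I(E(2, t))) = 3*(-346 + 0) = 3*(-346) = -1038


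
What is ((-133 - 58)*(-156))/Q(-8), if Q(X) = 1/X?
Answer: -238368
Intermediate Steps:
((-133 - 58)*(-156))/Q(-8) = ((-133 - 58)*(-156))/(1/(-8)) = (-191*(-156))/(-⅛) = 29796*(-8) = -238368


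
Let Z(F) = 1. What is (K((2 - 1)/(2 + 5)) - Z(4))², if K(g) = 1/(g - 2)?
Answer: 400/169 ≈ 2.3669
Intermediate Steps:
K(g) = 1/(-2 + g)
(K((2 - 1)/(2 + 5)) - Z(4))² = (1/(-2 + (2 - 1)/(2 + 5)) - 1*1)² = (1/(-2 + 1/7) - 1)² = (1/(-2 + 1*(⅐)) - 1)² = (1/(-2 + ⅐) - 1)² = (1/(-13/7) - 1)² = (-7/13 - 1)² = (-20/13)² = 400/169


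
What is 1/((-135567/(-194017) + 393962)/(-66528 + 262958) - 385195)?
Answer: -38110759310/14679997496954529 ≈ -2.5961e-6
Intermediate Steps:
1/((-135567/(-194017) + 393962)/(-66528 + 262958) - 385195) = 1/((-135567*(-1/194017) + 393962)/196430 - 385195) = 1/((135567/194017 + 393962)*(1/196430) - 385195) = 1/((76435460921/194017)*(1/196430) - 385195) = 1/(76435460921/38110759310 - 385195) = 1/(-14679997496954529/38110759310) = -38110759310/14679997496954529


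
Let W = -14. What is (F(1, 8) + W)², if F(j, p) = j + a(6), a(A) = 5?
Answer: 64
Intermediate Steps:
F(j, p) = 5 + j (F(j, p) = j + 5 = 5 + j)
(F(1, 8) + W)² = ((5 + 1) - 14)² = (6 - 14)² = (-8)² = 64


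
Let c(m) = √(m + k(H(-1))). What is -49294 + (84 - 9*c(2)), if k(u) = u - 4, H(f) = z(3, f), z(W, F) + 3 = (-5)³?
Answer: -49210 - 9*I*√130 ≈ -49210.0 - 102.62*I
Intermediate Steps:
z(W, F) = -128 (z(W, F) = -3 + (-5)³ = -3 - 125 = -128)
H(f) = -128
k(u) = -4 + u
c(m) = √(-132 + m) (c(m) = √(m + (-4 - 128)) = √(m - 132) = √(-132 + m))
-49294 + (84 - 9*c(2)) = -49294 + (84 - 9*√(-132 + 2)) = -49294 + (84 - 9*I*√130) = -49210 - 9*I*√130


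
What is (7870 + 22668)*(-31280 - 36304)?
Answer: -2063880192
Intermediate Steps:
(7870 + 22668)*(-31280 - 36304) = 30538*(-67584) = -2063880192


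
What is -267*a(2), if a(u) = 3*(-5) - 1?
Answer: 4272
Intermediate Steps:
a(u) = -16 (a(u) = -15 - 1 = -16)
-267*a(2) = -267*(-16) = 4272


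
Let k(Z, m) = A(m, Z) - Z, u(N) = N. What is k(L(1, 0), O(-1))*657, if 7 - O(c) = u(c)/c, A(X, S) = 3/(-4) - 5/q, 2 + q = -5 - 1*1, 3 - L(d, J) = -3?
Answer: -32193/8 ≈ -4024.1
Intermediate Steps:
L(d, J) = 6 (L(d, J) = 3 - 1*(-3) = 3 + 3 = 6)
q = -8 (q = -2 + (-5 - 1*1) = -2 + (-5 - 1) = -2 - 6 = -8)
A(X, S) = -⅛ (A(X, S) = 3/(-4) - 5/(-8) = 3*(-¼) - 5*(-⅛) = -¾ + 5/8 = -⅛)
O(c) = 6 (O(c) = 7 - c/c = 7 - 1*1 = 7 - 1 = 6)
k(Z, m) = -⅛ - Z
k(L(1, 0), O(-1))*657 = (-⅛ - 1*6)*657 = (-⅛ - 6)*657 = -49/8*657 = -32193/8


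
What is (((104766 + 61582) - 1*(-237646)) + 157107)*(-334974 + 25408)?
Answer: -173697792166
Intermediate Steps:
(((104766 + 61582) - 1*(-237646)) + 157107)*(-334974 + 25408) = ((166348 + 237646) + 157107)*(-309566) = (403994 + 157107)*(-309566) = 561101*(-309566) = -173697792166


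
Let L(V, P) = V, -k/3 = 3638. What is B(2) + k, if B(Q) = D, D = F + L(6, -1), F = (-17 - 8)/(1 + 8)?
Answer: -98197/9 ≈ -10911.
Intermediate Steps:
k = -10914 (k = -3*3638 = -10914)
F = -25/9 ≈ -2.7778
D = 29/9 (D = -25/9 + 6 = 29/9 ≈ 3.2222)
B(Q) = 29/9
B(2) + k = 29/9 - 10914 = -98197/9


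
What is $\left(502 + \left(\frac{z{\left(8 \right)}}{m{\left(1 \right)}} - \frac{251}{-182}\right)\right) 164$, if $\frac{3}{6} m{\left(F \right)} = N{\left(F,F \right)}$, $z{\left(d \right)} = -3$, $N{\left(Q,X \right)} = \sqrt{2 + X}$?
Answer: $\frac{7512430}{91} - 82 \sqrt{3} \approx 82412.0$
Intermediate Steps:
$m{\left(F \right)} = 2 \sqrt{2 + F}$
$\left(502 + \left(\frac{z{\left(8 \right)}}{m{\left(1 \right)}} - \frac{251}{-182}\right)\right) 164 = \left(502 - \left(- \frac{251}{182} + 3 \frac{1}{2 \sqrt{2 + 1}}\right)\right) 164 = \left(502 - \left(- \frac{251}{182} + \frac{3}{2 \sqrt{3}}\right)\right) 164 = \left(502 + \left(- 3 \frac{\sqrt{3}}{6} + \frac{251}{182}\right)\right) 164 = \left(502 + \left(- \frac{\sqrt{3}}{2} + \frac{251}{182}\right)\right) 164 = \left(502 + \left(\frac{251}{182} - \frac{\sqrt{3}}{2}\right)\right) 164 = \left(\frac{91615}{182} - \frac{\sqrt{3}}{2}\right) 164 = \frac{7512430}{91} - 82 \sqrt{3}$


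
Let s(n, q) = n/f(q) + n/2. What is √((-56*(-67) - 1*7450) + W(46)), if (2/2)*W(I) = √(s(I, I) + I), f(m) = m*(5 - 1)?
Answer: √(-14792 + 2*√277)/2 ≈ 60.743*I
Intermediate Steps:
f(m) = 4*m (f(m) = m*4 = 4*m)
s(n, q) = n/2 + n/(4*q) (s(n, q) = n/((4*q)) + n/2 = n*(1/(4*q)) + n*(½) = n/(4*q) + n/2 = n/2 + n/(4*q))
W(I) = √(¼ + 3*I/2) (W(I) = √((I/2 + I/(4*I)) + I) = √((I/2 + ¼) + I) = √((¼ + I/2) + I) = √(¼ + 3*I/2))
√((-56*(-67) - 1*7450) + W(46)) = √((-56*(-67) - 1*7450) + √(1 + 6*46)/2) = √((3752 - 7450) + √(1 + 276)/2) = √(-3698 + √277/2)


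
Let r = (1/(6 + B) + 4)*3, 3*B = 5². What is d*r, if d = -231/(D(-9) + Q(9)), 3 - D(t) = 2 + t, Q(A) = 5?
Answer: -8085/43 ≈ -188.02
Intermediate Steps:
B = 25/3 (B = (⅓)*5² = (⅓)*25 = 25/3 ≈ 8.3333)
D(t) = 1 - t (D(t) = 3 - (2 + t) = 3 + (-2 - t) = 1 - t)
r = 525/43 (r = (1/(6 + 25/3) + 4)*3 = (1/(43/3) + 4)*3 = (3/43 + 4)*3 = (175/43)*3 = 525/43 ≈ 12.209)
d = -77/5 (d = -231/((1 - 1*(-9)) + 5) = -231/((1 + 9) + 5) = -231/(10 + 5) = -231/15 = -231*1/15 = -77/5 ≈ -15.400)
d*r = -77/5*525/43 = -8085/43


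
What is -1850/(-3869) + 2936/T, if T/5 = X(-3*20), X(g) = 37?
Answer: 11701634/715765 ≈ 16.348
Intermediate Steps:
T = 185 (T = 5*37 = 185)
-1850/(-3869) + 2936/T = -1850/(-3869) + 2936/185 = -1850*(-1/3869) + 2936*(1/185) = 1850/3869 + 2936/185 = 11701634/715765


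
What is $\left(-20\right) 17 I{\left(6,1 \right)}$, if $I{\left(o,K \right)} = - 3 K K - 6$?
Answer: $3060$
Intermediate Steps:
$I{\left(o,K \right)} = -6 - 3 K^{2}$ ($I{\left(o,K \right)} = - 3 K^{2} - 6 = -6 - 3 K^{2}$)
$\left(-20\right) 17 I{\left(6,1 \right)} = \left(-20\right) 17 \left(-6 - 3 \cdot 1^{2}\right) = - 340 \left(-6 - 3\right) = \left(-340\right) \left(-9\right) = 3060$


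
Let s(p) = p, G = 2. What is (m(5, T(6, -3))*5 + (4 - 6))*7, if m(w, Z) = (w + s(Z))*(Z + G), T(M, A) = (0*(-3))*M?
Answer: 336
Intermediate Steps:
T(M, A) = 0 (T(M, A) = 0*M = 0)
m(w, Z) = (2 + Z)*(Z + w) (m(w, Z) = (w + Z)*(Z + 2) = (Z + w)*(2 + Z) = (2 + Z)*(Z + w))
(m(5, T(6, -3))*5 + (4 - 6))*7 = ((0**2 + 2*0 + 2*5 + 0*5)*5 + (4 - 6))*7 = ((0 + 0 + 10 + 0)*5 - 2)*7 = (10*5 - 2)*7 = (50 - 2)*7 = 48*7 = 336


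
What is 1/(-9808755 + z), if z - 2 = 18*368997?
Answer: -1/3166807 ≈ -3.1578e-7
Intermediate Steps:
z = 6641948 (z = 2 + 18*368997 = 2 + 6641946 = 6641948)
1/(-9808755 + z) = 1/(-9808755 + 6641948) = 1/(-3166807) = -1/3166807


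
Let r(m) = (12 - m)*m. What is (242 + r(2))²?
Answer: 68644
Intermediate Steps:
r(m) = m*(12 - m)
(242 + r(2))² = (242 + 2*(12 - 1*2))² = (242 + 2*(12 - 2))² = (242 + 2*10)² = (242 + 20)² = 262² = 68644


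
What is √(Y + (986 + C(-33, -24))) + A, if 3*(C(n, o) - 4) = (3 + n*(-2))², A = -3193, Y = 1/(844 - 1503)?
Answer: -3193 + 7*√22839622/659 ≈ -3142.2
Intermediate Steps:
Y = -1/659 (Y = 1/(-659) = -1/659 ≈ -0.0015175)
C(n, o) = 4 + (3 - 2*n)²/3 (C(n, o) = 4 + (3 + n*(-2))²/3 = 4 + (3 - 2*n)²/3)
√(Y + (986 + C(-33, -24))) + A = √(-1/659 + (986 + (4 + (-3 + 2*(-33))²/3))) - 3193 = √(-1/659 + (986 + (4 + (-3 - 66)²/3))) - 3193 = √(-1/659 + (986 + (4 + (⅓)*(-69)²))) - 3193 = √(-1/659 + (986 + (4 + (⅓)*4761))) - 3193 = √(-1/659 + (986 + (4 + 1587))) - 3193 = √(-1/659 + (986 + 1591)) - 3193 = √(-1/659 + 2577) - 3193 = √(1698242/659) - 3193 = 7*√22839622/659 - 3193 = -3193 + 7*√22839622/659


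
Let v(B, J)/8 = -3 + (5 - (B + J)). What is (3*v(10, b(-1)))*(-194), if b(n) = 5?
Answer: 60528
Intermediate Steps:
v(B, J) = 16 - 8*B - 8*J (v(B, J) = 8*(-3 + (5 - (B + J))) = 8*(-3 + (5 + (-B - J))) = 8*(-3 + (5 - B - J)) = 8*(2 - B - J) = 16 - 8*B - 8*J)
(3*v(10, b(-1)))*(-194) = (3*(16 - 8*10 - 8*5))*(-194) = (3*(16 - 80 - 40))*(-194) = (3*(-104))*(-194) = -312*(-194) = 60528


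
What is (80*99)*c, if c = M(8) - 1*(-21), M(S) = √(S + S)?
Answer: 198000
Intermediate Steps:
M(S) = √2*√S (M(S) = √(2*S) = √2*√S)
c = 25 (c = √2*√8 - 1*(-21) = √2*(2*√2) + 21 = 4 + 21 = 25)
(80*99)*c = (80*99)*25 = 7920*25 = 198000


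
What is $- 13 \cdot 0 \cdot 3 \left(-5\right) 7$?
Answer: $0$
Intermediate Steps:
$- 13 \cdot 0 \cdot 3 \left(-5\right) 7 = - 13 \cdot 0 \left(-5\right) 7 = \left(-13\right) 0 \cdot 7 = 0 \cdot 7 = 0$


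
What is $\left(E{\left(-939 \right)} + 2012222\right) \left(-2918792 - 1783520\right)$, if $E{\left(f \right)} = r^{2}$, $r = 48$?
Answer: $-9472929784112$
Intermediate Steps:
$E{\left(f \right)} = 2304$ ($E{\left(f \right)} = 48^{2} = 2304$)
$\left(E{\left(-939 \right)} + 2012222\right) \left(-2918792 - 1783520\right) = \left(2304 + 2012222\right) \left(-2918792 - 1783520\right) = 2014526 \left(-4702312\right) = -9472929784112$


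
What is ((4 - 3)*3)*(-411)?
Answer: -1233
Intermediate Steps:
((4 - 3)*3)*(-411) = (1*3)*(-411) = 3*(-411) = -1233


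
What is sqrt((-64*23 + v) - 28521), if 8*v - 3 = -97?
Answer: I*sqrt(120019)/2 ≈ 173.22*I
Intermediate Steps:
v = -47/4 (v = 3/8 + (1/8)*(-97) = 3/8 - 97/8 = -47/4 ≈ -11.750)
sqrt((-64*23 + v) - 28521) = sqrt((-64*23 - 47/4) - 28521) = sqrt((-1472 - 47/4) - 28521) = sqrt(-5935/4 - 28521) = sqrt(-120019/4) = I*sqrt(120019)/2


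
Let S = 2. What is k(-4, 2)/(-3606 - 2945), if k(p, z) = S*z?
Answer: -4/6551 ≈ -0.00061059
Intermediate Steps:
k(p, z) = 2*z
k(-4, 2)/(-3606 - 2945) = (2*2)/(-3606 - 2945) = 4/(-6551) = -1/6551*4 = -4/6551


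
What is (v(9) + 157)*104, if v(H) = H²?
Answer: 24752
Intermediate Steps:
(v(9) + 157)*104 = (9² + 157)*104 = (81 + 157)*104 = 238*104 = 24752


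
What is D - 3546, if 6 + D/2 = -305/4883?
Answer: -17374324/4883 ≈ -3558.1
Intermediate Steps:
D = -59206/4883 (D = -12 + 2*(-305/4883) = -12 - 610/4883 = -59206/4883 ≈ -12.125)
D - 3546 = -59206/4883 - 3546 = -17374324/4883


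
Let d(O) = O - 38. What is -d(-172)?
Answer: 210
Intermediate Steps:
d(O) = -38 + O
-d(-172) = -(-38 - 172) = -1*(-210) = 210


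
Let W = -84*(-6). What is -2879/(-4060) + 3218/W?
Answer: 64804/9135 ≈ 7.0940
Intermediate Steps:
W = 504
-2879/(-4060) + 3218/W = -2879/(-4060) + 3218/504 = -2879*(-1/4060) + 3218*(1/504) = 2879/4060 + 1609/252 = 64804/9135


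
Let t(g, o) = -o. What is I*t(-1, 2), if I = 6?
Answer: -12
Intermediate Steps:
I*t(-1, 2) = 6*(-1*2) = 6*(-2) = -12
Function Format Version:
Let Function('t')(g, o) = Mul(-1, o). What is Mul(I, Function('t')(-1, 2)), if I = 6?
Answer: -12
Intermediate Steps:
Mul(I, Function('t')(-1, 2)) = Mul(6, Mul(-1, 2)) = Mul(6, -2) = -12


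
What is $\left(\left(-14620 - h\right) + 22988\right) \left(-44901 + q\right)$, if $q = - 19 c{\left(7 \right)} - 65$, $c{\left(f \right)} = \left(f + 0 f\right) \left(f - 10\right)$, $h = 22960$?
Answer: $650321664$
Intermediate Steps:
$c{\left(f \right)} = f \left(-10 + f\right)$ ($c{\left(f \right)} = \left(f + 0\right) \left(-10 + f\right) = f \left(-10 + f\right)$)
$q = 334$ ($q = - 19 \cdot 7 \left(-10 + 7\right) - 65 = - 19 \cdot 7 \left(-3\right) - 65 = \left(-19\right) \left(-21\right) - 65 = 399 - 65 = 334$)
$\left(\left(-14620 - h\right) + 22988\right) \left(-44901 + q\right) = \left(\left(-14620 - 22960\right) + 22988\right) \left(-44901 + 334\right) = \left(\left(-14620 - 22960\right) + 22988\right) \left(-44567\right) = \left(-37580 + 22988\right) \left(-44567\right) = \left(-14592\right) \left(-44567\right) = 650321664$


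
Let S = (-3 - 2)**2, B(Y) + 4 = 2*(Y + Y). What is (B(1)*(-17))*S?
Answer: 0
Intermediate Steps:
B(Y) = -4 + 4*Y (B(Y) = -4 + 2*(Y + Y) = -4 + 2*(2*Y) = -4 + 4*Y)
S = 25 (S = (-5)**2 = 25)
(B(1)*(-17))*S = ((-4 + 4*1)*(-17))*25 = ((-4 + 4)*(-17))*25 = (0*(-17))*25 = 0*25 = 0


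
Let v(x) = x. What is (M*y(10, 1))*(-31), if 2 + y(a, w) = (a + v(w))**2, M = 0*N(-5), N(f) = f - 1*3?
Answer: 0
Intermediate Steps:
N(f) = -3 + f (N(f) = f - 3 = -3 + f)
M = 0 (M = 0*(-3 - 5) = 0*(-8) = 0)
y(a, w) = -2 + (a + w)**2
(M*y(10, 1))*(-31) = (0*(-2 + (10 + 1)**2))*(-31) = (0*(-2 + 11**2))*(-31) = (0*(-2 + 121))*(-31) = (0*119)*(-31) = 0*(-31) = 0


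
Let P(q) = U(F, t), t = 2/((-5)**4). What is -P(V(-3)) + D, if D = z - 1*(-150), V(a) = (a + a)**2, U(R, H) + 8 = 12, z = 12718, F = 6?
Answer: 12864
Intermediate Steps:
t = 2/625 ≈ 0.0032000
U(R, H) = 4 (U(R, H) = -8 + 12 = 4)
V(a) = 4*a**2 (V(a) = (2*a)**2 = 4*a**2)
P(q) = 4
D = 12868 (D = 12718 - 1*(-150) = 12718 + 150 = 12868)
-P(V(-3)) + D = -1*4 + 12868 = -4 + 12868 = 12864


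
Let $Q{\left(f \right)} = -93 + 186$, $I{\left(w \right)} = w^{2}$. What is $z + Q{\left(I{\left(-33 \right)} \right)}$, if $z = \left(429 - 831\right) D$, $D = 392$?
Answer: $-157491$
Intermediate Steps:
$Q{\left(f \right)} = 93$
$z = -157584$ ($z = \left(429 - 831\right) 392 = \left(-402\right) 392 = -157584$)
$z + Q{\left(I{\left(-33 \right)} \right)} = -157584 + 93 = -157491$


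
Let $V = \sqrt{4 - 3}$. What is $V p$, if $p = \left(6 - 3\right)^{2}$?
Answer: $9$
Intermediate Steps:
$p = 9$ ($p = 3^{2} = 9$)
$V = 1$ ($V = \sqrt{1} = 1$)
$V p = 1 \cdot 9 = 9$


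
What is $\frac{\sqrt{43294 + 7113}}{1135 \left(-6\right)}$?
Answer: $- \frac{\sqrt{50407}}{6810} \approx -0.032968$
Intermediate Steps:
$\frac{\sqrt{43294 + 7113}}{1135 \left(-6\right)} = \frac{\sqrt{50407}}{-6810} = \sqrt{50407} \left(- \frac{1}{6810}\right) = - \frac{\sqrt{50407}}{6810}$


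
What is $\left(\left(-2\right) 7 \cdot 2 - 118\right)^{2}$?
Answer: $21316$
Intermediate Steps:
$\left(\left(-2\right) 7 \cdot 2 - 118\right)^{2} = \left(\left(-14\right) 2 - 118\right)^{2} = \left(-28 - 118\right)^{2} = \left(-146\right)^{2} = 21316$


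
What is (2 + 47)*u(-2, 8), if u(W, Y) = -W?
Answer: 98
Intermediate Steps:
(2 + 47)*u(-2, 8) = (2 + 47)*(-1*(-2)) = 49*2 = 98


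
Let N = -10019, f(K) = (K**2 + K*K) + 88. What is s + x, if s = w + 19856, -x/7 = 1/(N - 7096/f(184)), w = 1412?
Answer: 1805906603741/84911912 ≈ 21268.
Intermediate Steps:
f(K) = 88 + 2*K**2 (f(K) = (K**2 + K**2) + 88 = 2*K**2 + 88 = 88 + 2*K**2)
x = 59325/84911912 (x = -7/(-10019 - 7096/(88 + 2*184**2)) = -7/(-10019 - 7096/(88 + 2*33856)) = -7/(-10019 - 7096/(88 + 67712)) = -7/(-10019 - 7096/67800) = -7/(-10019 - 7096*1/67800) = -7/(-10019 - 887/8475) = -7/(-84911912/8475) = -7*(-8475/84911912) = 59325/84911912 ≈ 0.00069867)
s = 21268 (s = 1412 + 19856 = 21268)
s + x = 21268 + 59325/84911912 = 1805906603741/84911912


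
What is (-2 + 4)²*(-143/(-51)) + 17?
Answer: 1439/51 ≈ 28.216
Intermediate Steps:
(-2 + 4)²*(-143/(-51)) + 17 = 2²*(-143*(-1/51)) + 17 = 4*(143/51) + 17 = 572/51 + 17 = 1439/51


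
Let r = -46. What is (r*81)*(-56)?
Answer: 208656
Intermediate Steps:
(r*81)*(-56) = -46*81*(-56) = -3726*(-56) = 208656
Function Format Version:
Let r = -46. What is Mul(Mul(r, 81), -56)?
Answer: 208656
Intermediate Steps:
Mul(Mul(r, 81), -56) = Mul(Mul(-46, 81), -56) = Mul(-3726, -56) = 208656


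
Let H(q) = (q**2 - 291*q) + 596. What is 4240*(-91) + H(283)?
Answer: -387508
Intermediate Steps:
H(q) = 596 + q**2 - 291*q
4240*(-91) + H(283) = 4240*(-91) + (596 + 283**2 - 291*283) = -385840 + (596 + 80089 - 82353) = -385840 - 1668 = -387508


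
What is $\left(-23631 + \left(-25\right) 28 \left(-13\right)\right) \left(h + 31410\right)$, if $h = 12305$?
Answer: $-635222665$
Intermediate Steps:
$\left(-23631 + \left(-25\right) 28 \left(-13\right)\right) \left(h + 31410\right) = \left(-23631 + \left(-25\right) 28 \left(-13\right)\right) \left(12305 + 31410\right) = \left(-23631 - -9100\right) 43715 = \left(-23631 + 9100\right) 43715 = \left(-14531\right) 43715 = -635222665$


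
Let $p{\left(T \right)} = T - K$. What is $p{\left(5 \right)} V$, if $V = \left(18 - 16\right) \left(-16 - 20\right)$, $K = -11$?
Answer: $-1152$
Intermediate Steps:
$p{\left(T \right)} = 11 + T$ ($p{\left(T \right)} = T - -11 = T + 11 = 11 + T$)
$V = -72$ ($V = 2 \left(-36\right) = -72$)
$p{\left(5 \right)} V = \left(11 + 5\right) \left(-72\right) = 16 \left(-72\right) = -1152$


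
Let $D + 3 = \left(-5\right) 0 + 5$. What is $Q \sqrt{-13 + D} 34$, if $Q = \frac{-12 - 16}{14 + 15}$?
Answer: $- \frac{952 i \sqrt{11}}{29} \approx - 108.88 i$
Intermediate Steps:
$D = 2$ ($D = -3 + \left(\left(-5\right) 0 + 5\right) = -3 + \left(0 + 5\right) = -3 + 5 = 2$)
$Q = - \frac{28}{29} \approx -0.96552$
$Q \sqrt{-13 + D} 34 = - \frac{28 \sqrt{-13 + 2}}{29} \cdot 34 = - \frac{28 \sqrt{-11}}{29} \cdot 34 = - \frac{28 i \sqrt{11}}{29} \cdot 34 = - \frac{952 i \sqrt{11}}{29}$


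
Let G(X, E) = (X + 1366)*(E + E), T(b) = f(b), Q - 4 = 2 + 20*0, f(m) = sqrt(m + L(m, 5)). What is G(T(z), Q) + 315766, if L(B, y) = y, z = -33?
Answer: 332158 + 24*I*sqrt(7) ≈ 3.3216e+5 + 63.498*I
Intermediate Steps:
f(m) = sqrt(5 + m) (f(m) = sqrt(m + 5) = sqrt(5 + m))
Q = 6 (Q = 4 + (2 + 20*0) = 4 + (2 + 0) = 4 + 2 = 6)
T(b) = sqrt(5 + b)
G(X, E) = 2*E*(1366 + X) (G(X, E) = (1366 + X)*(2*E) = 2*E*(1366 + X))
G(T(z), Q) + 315766 = 2*6*(1366 + sqrt(5 - 33)) + 315766 = 2*6*(1366 + sqrt(-28)) + 315766 = 2*6*(1366 + 2*I*sqrt(7)) + 315766 = (16392 + 24*I*sqrt(7)) + 315766 = 332158 + 24*I*sqrt(7)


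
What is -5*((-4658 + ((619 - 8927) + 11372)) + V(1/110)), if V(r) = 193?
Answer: 7005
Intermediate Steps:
-5*((-4658 + ((619 - 8927) + 11372)) + V(1/110)) = -5*((-4658 + ((619 - 8927) + 11372)) + 193) = -5*((-4658 + (-8308 + 11372)) + 193) = -5*((-4658 + 3064) + 193) = -5*(-1594 + 193) = -5*(-1401) = 7005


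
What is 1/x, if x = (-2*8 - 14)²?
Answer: 1/900 ≈ 0.0011111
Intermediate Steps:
x = 900 (x = (-16 - 14)² = (-30)² = 900)
1/x = 1/900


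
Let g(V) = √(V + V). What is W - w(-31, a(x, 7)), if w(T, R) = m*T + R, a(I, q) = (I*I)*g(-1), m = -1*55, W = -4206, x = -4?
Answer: -5911 - 16*I*√2 ≈ -5911.0 - 22.627*I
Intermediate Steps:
g(V) = √2*√V (g(V) = √(2*V) = √2*√V)
m = -55
a(I, q) = I*√2*I² (a(I, q) = (I*I)*(√2*√(-1)) = I²*(√2*I) = I²*(I*√2) = I*√2*I²)
w(T, R) = R - 55*T (w(T, R) = -55*T + R = R - 55*T)
W - w(-31, a(x, 7)) = -4206 - (I*√2*(-4)² - 55*(-31)) = -4206 - (I*√2*16 + 1705) = -4206 - (16*I*√2 + 1705) = -4206 - (1705 + 16*I*√2) = -4206 + (-1705 - 16*I*√2) = -5911 - 16*I*√2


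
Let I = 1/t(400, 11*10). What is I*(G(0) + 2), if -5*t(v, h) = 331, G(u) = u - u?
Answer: -10/331 ≈ -0.030211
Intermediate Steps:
G(u) = 0
t(v, h) = -331/5 (t(v, h) = -⅕*331 = -331/5)
I = -5/331 (I = 1/(-331/5) = -5/331 ≈ -0.015106)
I*(G(0) + 2) = -5*(0 + 2)/331 = -5/331*2 = -10/331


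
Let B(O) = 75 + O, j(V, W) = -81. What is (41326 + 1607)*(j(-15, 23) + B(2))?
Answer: -171732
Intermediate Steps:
(41326 + 1607)*(j(-15, 23) + B(2)) = (41326 + 1607)*(-81 + (75 + 2)) = 42933*(-81 + 77) = 42933*(-4) = -171732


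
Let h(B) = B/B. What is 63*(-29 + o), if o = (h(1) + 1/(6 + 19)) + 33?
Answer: 7938/25 ≈ 317.52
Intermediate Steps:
h(B) = 1
o = 851/25 (o = (1 + 1/(6 + 19)) + 33 = (1 + 1/25) + 33 = 26/25 + 33 = 851/25 ≈ 34.040)
63*(-29 + o) = 63*(-29 + 851/25) = 63*(126/25) = 7938/25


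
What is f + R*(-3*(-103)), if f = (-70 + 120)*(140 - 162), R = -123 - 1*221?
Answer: -107396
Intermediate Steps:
R = -344 (R = -123 - 221 = -344)
f = -1100 (f = 50*(-22) = -1100)
f + R*(-3*(-103)) = -1100 - (-1032)*(-103) = -1100 - 344*309 = -1100 - 106296 = -107396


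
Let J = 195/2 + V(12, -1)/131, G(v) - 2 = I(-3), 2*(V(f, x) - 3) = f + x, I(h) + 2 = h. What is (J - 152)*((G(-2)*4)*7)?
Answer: 599004/131 ≈ 4572.5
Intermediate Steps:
I(h) = -2 + h
V(f, x) = 3 + f/2 + x/2 (V(f, x) = 3 + (f + x)/2 = 3 + (f/2 + x/2) = 3 + f/2 + x/2)
G(v) = -3 (G(v) = 2 + (-2 - 3) = 2 - 5 = -3)
J = 12781/131 (J = 195/2 + (3 + (1/2)*12 + (1/2)*(-1))/131 = 195*(1/2) + (3 + 6 - 1/2)*(1/131) = 195/2 + (17/2)*(1/131) = 195/2 + 17/262 = 12781/131 ≈ 97.565)
(J - 152)*((G(-2)*4)*7) = (12781/131 - 152)*(-3*4*7) = -(-85572)*7/131 = -7131/131*(-84) = 599004/131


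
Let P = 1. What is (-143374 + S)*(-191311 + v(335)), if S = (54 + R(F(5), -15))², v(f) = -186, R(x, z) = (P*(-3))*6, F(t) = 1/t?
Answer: 27207510766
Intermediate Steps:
R(x, z) = -18 (R(x, z) = (1*(-3))*6 = -3*6 = -18)
S = 1296 (S = (54 - 18)² = 36² = 1296)
(-143374 + S)*(-191311 + v(335)) = (-143374 + 1296)*(-191311 - 186) = -142078*(-191497) = 27207510766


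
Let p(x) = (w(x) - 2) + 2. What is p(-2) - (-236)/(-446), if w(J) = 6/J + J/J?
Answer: -564/223 ≈ -2.5291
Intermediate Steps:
w(J) = 1 + 6/J (w(J) = 6/J + 1 = 1 + 6/J)
p(x) = (6 + x)/x (p(x) = ((6 + x)/x - 2) + 2 = (-2 + (6 + x)/x) + 2 = (6 + x)/x)
p(-2) - (-236)/(-446) = (6 - 2)/(-2) - (-236)/(-446) = -1/2*4 - (-236)*(-1)/446 = -2 - 1*118/223 = -2 - 118/223 = -564/223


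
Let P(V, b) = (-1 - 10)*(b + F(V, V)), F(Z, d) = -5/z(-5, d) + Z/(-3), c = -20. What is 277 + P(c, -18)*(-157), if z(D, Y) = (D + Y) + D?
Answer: -114047/6 ≈ -19008.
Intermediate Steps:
z(D, Y) = Y + 2*D
F(Z, d) = -5/(-10 + d) - Z/3 (F(Z, d) = -5/(d + 2*(-5)) + Z/(-3) = -5/(d - 10) + Z*(-⅓) = -5/(-10 + d) - Z/3)
P(V, b) = -11*b - 11*(-15 - V*(-10 + V))/(3*(-10 + V)) (P(V, b) = (-1 - 10)*(b + (-15 - V*(-10 + V))/(3*(-10 + V))) = -11*(b + (-15 - V*(-10 + V))/(3*(-10 + V))) = -11*b - 11*(-15 - V*(-10 + V))/(3*(-10 + V)))
277 + P(c, -18)*(-157) = 277 + (11*(15 + (-10 - 20)*(-20 - 3*(-18)))/(3*(-10 - 20)))*(-157) = 277 + ((11/3)*(15 - 30*(-20 + 54))/(-30))*(-157) = 277 + ((11/3)*(-1/30)*(15 - 30*34))*(-157) = 277 + ((11/3)*(-1/30)*(15 - 1020))*(-157) = 277 + ((11/3)*(-1/30)*(-1005))*(-157) = 277 + (737/6)*(-157) = 277 - 115709/6 = -114047/6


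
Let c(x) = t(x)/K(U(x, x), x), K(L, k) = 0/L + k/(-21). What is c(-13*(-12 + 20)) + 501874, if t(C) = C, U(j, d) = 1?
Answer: 501853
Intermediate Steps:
K(L, k) = -k/21 (K(L, k) = 0 + k*(-1/21) = 0 - k/21 = -k/21)
c(x) = -21 (c(x) = x/((-x/21)) = x*(-21/x) = -21)
c(-13*(-12 + 20)) + 501874 = -21 + 501874 = 501853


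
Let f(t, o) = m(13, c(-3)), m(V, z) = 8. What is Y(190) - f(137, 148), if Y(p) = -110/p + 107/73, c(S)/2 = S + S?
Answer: -9866/1387 ≈ -7.1132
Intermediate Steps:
c(S) = 4*S (c(S) = 2*(S + S) = 2*(2*S) = 4*S)
Y(p) = 107/73 - 110/p (Y(p) = -110/p + 107*(1/73) = -110/p + 107/73 = 107/73 - 110/p)
f(t, o) = 8
Y(190) - f(137, 148) = (107/73 - 110/190) - 1*8 = (107/73 - 110*1/190) - 8 = (107/73 - 11/19) - 8 = 1230/1387 - 8 = -9866/1387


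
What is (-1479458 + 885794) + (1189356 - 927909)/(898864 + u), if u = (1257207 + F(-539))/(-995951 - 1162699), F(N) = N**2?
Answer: -44304008942442633/74628124072 ≈ -5.9366e+5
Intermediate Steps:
u = -59528/83025 (u = (1257207 + (-539)**2)/(-995951 - 1162699) = (1257207 + 290521)/(-2158650) = 1547728*(-1/2158650) = -59528/83025 ≈ -0.71699)
(-1479458 + 885794) + (1189356 - 927909)/(898864 + u) = (-1479458 + 885794) + (1189356 - 927909)/(898864 - 59528/83025) = -593664 + 261447/(74628124072/83025) = -593664 + 261447*(83025/74628124072) = -593664 + 21706637175/74628124072 = -44304008942442633/74628124072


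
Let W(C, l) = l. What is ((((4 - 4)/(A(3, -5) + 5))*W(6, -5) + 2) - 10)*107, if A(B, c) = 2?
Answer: -856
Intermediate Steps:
((((4 - 4)/(A(3, -5) + 5))*W(6, -5) + 2) - 10)*107 = ((((4 - 4)/(2 + 5))*(-5) + 2) - 10)*107 = (((0/7)*(-5) + 2) - 10)*107 = (((0*(⅐))*(-5) + 2) - 10)*107 = ((0*(-5) + 2) - 10)*107 = ((0 + 2) - 10)*107 = (2 - 10)*107 = -8*107 = -856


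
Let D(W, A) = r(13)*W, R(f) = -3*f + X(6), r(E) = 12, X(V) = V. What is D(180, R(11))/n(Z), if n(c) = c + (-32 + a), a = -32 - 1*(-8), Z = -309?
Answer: -432/73 ≈ -5.9178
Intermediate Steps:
a = -24 (a = -32 + 8 = -24)
R(f) = 6 - 3*f (R(f) = -3*f + 6 = 6 - 3*f)
n(c) = -56 + c (n(c) = c + (-32 - 24) = c - 56 = -56 + c)
D(W, A) = 12*W
D(180, R(11))/n(Z) = (12*180)/(-56 - 309) = 2160/(-365) = 2160*(-1/365) = -432/73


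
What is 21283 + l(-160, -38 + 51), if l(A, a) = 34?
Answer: 21317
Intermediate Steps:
21283 + l(-160, -38 + 51) = 21283 + 34 = 21317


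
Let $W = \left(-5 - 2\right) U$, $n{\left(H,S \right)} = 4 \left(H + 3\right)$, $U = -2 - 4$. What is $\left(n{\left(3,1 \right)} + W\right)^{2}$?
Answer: $4356$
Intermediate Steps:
$U = -6$ ($U = -2 - 4 = -6$)
$n{\left(H,S \right)} = 12 + 4 H$ ($n{\left(H,S \right)} = 4 \left(3 + H\right) = 12 + 4 H$)
$W = 42$ ($W = \left(-5 - 2\right) \left(-6\right) = \left(-7\right) \left(-6\right) = 42$)
$\left(n{\left(3,1 \right)} + W\right)^{2} = \left(\left(12 + 4 \cdot 3\right) + 42\right)^{2} = \left(\left(12 + 12\right) + 42\right)^{2} = \left(24 + 42\right)^{2} = 66^{2} = 4356$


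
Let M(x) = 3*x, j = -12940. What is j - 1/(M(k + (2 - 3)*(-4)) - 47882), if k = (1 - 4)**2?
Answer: -619088419/47843 ≈ -12940.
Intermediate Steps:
k = 9 (k = (-3)**2 = 9)
j - 1/(M(k + (2 - 3)*(-4)) - 47882) = -12940 - 1/(3*(9 + (2 - 3)*(-4)) - 47882) = -12940 - 1/(3*(9 - 1*(-4)) - 47882) = -12940 - 1/(3*(9 + 4) - 47882) = -12940 - 1/(3*13 - 47882) = -12940 - 1/(39 - 47882) = -12940 - 1/(-47843) = -12940 - 1*(-1/47843) = -12940 + 1/47843 = -619088419/47843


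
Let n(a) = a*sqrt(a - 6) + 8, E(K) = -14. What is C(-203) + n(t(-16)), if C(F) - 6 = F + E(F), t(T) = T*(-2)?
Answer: -203 + 32*sqrt(26) ≈ -39.831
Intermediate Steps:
t(T) = -2*T
n(a) = 8 + a*sqrt(-6 + a) (n(a) = a*sqrt(-6 + a) + 8 = 8 + a*sqrt(-6 + a))
C(F) = -8 + F (C(F) = 6 + (F - 14) = 6 + (-14 + F) = -8 + F)
C(-203) + n(t(-16)) = (-8 - 203) + (8 + (-2*(-16))*sqrt(-6 - 2*(-16))) = -211 + (8 + 32*sqrt(-6 + 32)) = -211 + (8 + 32*sqrt(26)) = -203 + 32*sqrt(26)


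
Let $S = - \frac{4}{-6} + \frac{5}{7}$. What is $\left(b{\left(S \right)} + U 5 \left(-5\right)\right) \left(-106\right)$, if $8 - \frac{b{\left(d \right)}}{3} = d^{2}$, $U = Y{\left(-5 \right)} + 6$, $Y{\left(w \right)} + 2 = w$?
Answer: $- \frac{674372}{147} \approx -4587.6$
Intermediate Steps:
$Y{\left(w \right)} = -2 + w$
$U = -1$ ($U = \left(-2 - 5\right) + 6 = -7 + 6 = -1$)
$S = \frac{29}{21}$ ($S = \left(-4\right) \left(- \frac{1}{6}\right) + 5 \cdot \frac{1}{7} = \frac{2}{3} + \frac{5}{7} = \frac{29}{21} \approx 1.381$)
$b{\left(d \right)} = 24 - 3 d^{2}$
$\left(b{\left(S \right)} + U 5 \left(-5\right)\right) \left(-106\right) = \left(\left(24 - 3 \left(\frac{29}{21}\right)^{2}\right) + \left(-1\right) 5 \left(-5\right)\right) \left(-106\right) = \left(\left(24 - \frac{841}{147}\right) - -25\right) \left(-106\right) = \left(\left(24 - \frac{841}{147}\right) + 25\right) \left(-106\right) = \left(\frac{2687}{147} + 25\right) \left(-106\right) = \frac{6362}{147} \left(-106\right) = - \frac{674372}{147}$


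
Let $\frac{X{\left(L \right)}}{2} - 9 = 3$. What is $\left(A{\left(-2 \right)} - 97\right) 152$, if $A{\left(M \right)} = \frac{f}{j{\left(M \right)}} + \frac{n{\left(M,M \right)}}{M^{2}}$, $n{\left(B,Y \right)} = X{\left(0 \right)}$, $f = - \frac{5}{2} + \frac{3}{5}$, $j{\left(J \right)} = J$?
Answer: $- \frac{68438}{5} \approx -13688.0$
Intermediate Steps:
$X{\left(L \right)} = 24$ ($X{\left(L \right)} = 18 + 2 \cdot 3 = 18 + 6 = 24$)
$f = - \frac{19}{10}$ ($f = \left(-5\right) \frac{1}{2} + 3 \cdot \frac{1}{5} = - \frac{5}{2} + \frac{3}{5} = - \frac{19}{10} \approx -1.9$)
$n{\left(B,Y \right)} = 24$
$A{\left(M \right)} = \frac{24}{M^{2}} - \frac{19}{10 M}$ ($A{\left(M \right)} = - \frac{19}{10 M} + \frac{24}{M^{2}} = \frac{24}{M^{2}} - \frac{19}{10 M}$)
$\left(A{\left(-2 \right)} - 97\right) 152 = \left(\frac{240 - -38}{10 \cdot 4} - 97\right) 152 = \left(\frac{1}{10} \cdot \frac{1}{4} \left(240 + 38\right) - 97\right) 152 = \left(\frac{1}{10} \cdot \frac{1}{4} \cdot 278 - 97\right) 152 = \left(\frac{139}{20} - 97\right) 152 = \left(- \frac{1801}{20}\right) 152 = - \frac{68438}{5}$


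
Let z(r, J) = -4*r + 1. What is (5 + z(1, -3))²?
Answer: 4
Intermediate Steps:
z(r, J) = 1 - 4*r
(5 + z(1, -3))² = (5 + (1 - 4*1))² = (5 + (1 - 4))² = (5 - 3)² = 2² = 4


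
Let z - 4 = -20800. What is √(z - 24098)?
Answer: I*√44894 ≈ 211.88*I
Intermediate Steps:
z = -20796 (z = 4 - 20800 = -20796)
√(z - 24098) = √(-20796 - 24098) = √(-44894) = I*√44894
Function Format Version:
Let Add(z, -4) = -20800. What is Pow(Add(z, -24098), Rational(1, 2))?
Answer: Mul(I, Pow(44894, Rational(1, 2))) ≈ Mul(211.88, I)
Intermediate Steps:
z = -20796 (z = Add(4, -20800) = -20796)
Pow(Add(z, -24098), Rational(1, 2)) = Pow(Add(-20796, -24098), Rational(1, 2)) = Pow(-44894, Rational(1, 2)) = Mul(I, Pow(44894, Rational(1, 2)))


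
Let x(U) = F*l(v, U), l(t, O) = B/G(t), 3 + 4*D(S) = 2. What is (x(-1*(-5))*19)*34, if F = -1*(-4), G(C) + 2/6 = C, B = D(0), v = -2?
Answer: 1938/7 ≈ 276.86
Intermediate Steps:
D(S) = -¼ (D(S) = -¾ + (¼)*2 = -¾ + ½ = -¼)
B = -¼ ≈ -0.25000
G(C) = -⅓ + C
l(t, O) = -1/(4*(-⅓ + t))
F = 4
x(U) = 3/7 (x(U) = 4*(-3/(-4 + 12*(-2))) = 4*(-3/(-4 - 24)) = 4*(-3/(-28)) = 4*(-3*(-1/28)) = 4*(3/28) = 3/7)
(x(-1*(-5))*19)*34 = ((3/7)*19)*34 = (57/7)*34 = 1938/7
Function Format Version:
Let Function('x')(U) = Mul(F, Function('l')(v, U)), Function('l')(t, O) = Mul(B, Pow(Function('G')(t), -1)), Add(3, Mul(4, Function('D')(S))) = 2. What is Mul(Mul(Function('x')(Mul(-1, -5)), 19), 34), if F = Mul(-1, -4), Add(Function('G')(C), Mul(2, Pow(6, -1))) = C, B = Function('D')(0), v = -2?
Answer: Rational(1938, 7) ≈ 276.86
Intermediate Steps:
Function('D')(S) = Rational(-1, 4) (Function('D')(S) = Add(Rational(-3, 4), Mul(Rational(1, 4), 2)) = Add(Rational(-3, 4), Rational(1, 2)) = Rational(-1, 4))
B = Rational(-1, 4) ≈ -0.25000
Function('G')(C) = Add(Rational(-1, 3), C)
Function('l')(t, O) = Mul(Rational(-1, 4), Pow(Add(Rational(-1, 3), t), -1))
F = 4
Function('x')(U) = Rational(3, 7) (Function('x')(U) = Mul(4, Mul(-3, Pow(Add(-4, Mul(12, -2)), -1))) = Mul(4, Mul(-3, Pow(Add(-4, -24), -1))) = Mul(4, Mul(-3, Pow(-28, -1))) = Mul(4, Mul(-3, Rational(-1, 28))) = Mul(4, Rational(3, 28)) = Rational(3, 7))
Mul(Mul(Function('x')(Mul(-1, -5)), 19), 34) = Mul(Mul(Rational(3, 7), 19), 34) = Mul(Rational(57, 7), 34) = Rational(1938, 7)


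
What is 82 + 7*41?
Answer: 369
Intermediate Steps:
82 + 7*41 = 82 + 287 = 369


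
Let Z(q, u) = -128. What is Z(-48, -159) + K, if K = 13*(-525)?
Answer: -6953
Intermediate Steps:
K = -6825
Z(-48, -159) + K = -128 - 6825 = -6953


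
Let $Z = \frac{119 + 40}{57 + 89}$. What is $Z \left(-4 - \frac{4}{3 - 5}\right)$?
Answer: $- \frac{159}{73} \approx -2.1781$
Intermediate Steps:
$Z = \frac{159}{146} \approx 1.089$
$Z \left(-4 - \frac{4}{3 - 5}\right) = \frac{159 \left(-4 - \frac{4}{3 - 5}\right)}{146} = \frac{159 \left(-4 - \frac{4}{-2}\right)}{146} = \frac{159 \left(-4 - -2\right)}{146} = \frac{159 \left(-4 + 2\right)}{146} = \frac{159}{146} \left(-2\right) = - \frac{159}{73}$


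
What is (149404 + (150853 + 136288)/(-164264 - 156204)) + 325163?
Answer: 152083250215/320468 ≈ 4.7457e+5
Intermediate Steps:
(149404 + (150853 + 136288)/(-164264 - 156204)) + 325163 = (149404 + 287141/(-320468)) + 325163 = (149404 + 287141*(-1/320468)) + 325163 = (149404 - 287141/320468) + 325163 = 47878913931/320468 + 325163 = 152083250215/320468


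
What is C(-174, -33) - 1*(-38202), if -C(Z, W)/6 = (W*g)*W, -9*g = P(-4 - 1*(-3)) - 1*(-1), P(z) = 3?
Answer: 41106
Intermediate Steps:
g = -4/9 (g = -(3 - 1*(-1))/9 = -(3 + 1)/9 = -⅑*4 = -4/9 ≈ -0.44444)
C(Z, W) = 8*W²/3 (C(Z, W) = -6*W*(-4/9)*W = -6*(-4*W/9)*W = -(-8)*W²/3 = 8*W²/3)
C(-174, -33) - 1*(-38202) = (8/3)*(-33)² - 1*(-38202) = (8/3)*1089 + 38202 = 2904 + 38202 = 41106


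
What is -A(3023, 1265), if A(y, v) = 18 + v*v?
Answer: -1600243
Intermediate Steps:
A(y, v) = 18 + v²
-A(3023, 1265) = -(18 + 1265²) = -(18 + 1600225) = -1*1600243 = -1600243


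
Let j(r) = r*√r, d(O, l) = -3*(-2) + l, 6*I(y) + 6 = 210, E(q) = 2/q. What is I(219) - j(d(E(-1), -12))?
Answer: 34 + 6*I*√6 ≈ 34.0 + 14.697*I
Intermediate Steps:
I(y) = 34 (I(y) = -1 + (⅙)*210 = -1 + 35 = 34)
d(O, l) = 6 + l
j(r) = r^(3/2)
I(219) - j(d(E(-1), -12)) = 34 - (6 - 12)^(3/2) = 34 - (-6)^(3/2) = 34 - (-6)*I*√6 = 34 + 6*I*√6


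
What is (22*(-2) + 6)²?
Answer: 1444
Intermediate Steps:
(22*(-2) + 6)² = (-44 + 6)² = (-38)² = 1444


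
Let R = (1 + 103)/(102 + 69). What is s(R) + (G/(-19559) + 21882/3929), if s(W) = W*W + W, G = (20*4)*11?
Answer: 14611588453438/2247092220951 ≈ 6.5024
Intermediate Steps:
G = 880 (G = 80*11 = 880)
R = 104/171 ≈ 0.60819
s(W) = W + W**2 (s(W) = W**2 + W = W + W**2)
s(R) + (G/(-19559) + 21882/3929) = 104*(1 + 104/171)/171 + (880/(-19559) + 21882/3929) = (104/171)*(275/171) + (880*(-1/19559) + 21882*(1/3929)) = 28600/29241 + (-880/19559 + 21882/3929) = 28600/29241 + 424532518/76847311 = 14611588453438/2247092220951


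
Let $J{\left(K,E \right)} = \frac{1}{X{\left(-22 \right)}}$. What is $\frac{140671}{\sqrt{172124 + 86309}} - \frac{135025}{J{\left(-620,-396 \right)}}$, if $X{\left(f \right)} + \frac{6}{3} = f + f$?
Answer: $6211150 + \frac{140671 \sqrt{258433}}{258433} \approx 6.2114 \cdot 10^{6}$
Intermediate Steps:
$X{\left(f \right)} = -2 + 2 f$ ($X{\left(f \right)} = -2 + \left(f + f\right) = -2 + 2 f$)
$J{\left(K,E \right)} = - \frac{1}{46}$ ($J{\left(K,E \right)} = \frac{1}{-2 + 2 \left(-22\right)} = \frac{1}{-2 - 44} = \frac{1}{-46} = - \frac{1}{46}$)
$\frac{140671}{\sqrt{172124 + 86309}} - \frac{135025}{J{\left(-620,-396 \right)}} = \frac{140671}{\sqrt{172124 + 86309}} - \frac{135025}{- \frac{1}{46}} = \frac{140671}{\sqrt{258433}} - -6211150 = 140671 \frac{\sqrt{258433}}{258433} + 6211150 = \frac{140671 \sqrt{258433}}{258433} + 6211150 = 6211150 + \frac{140671 \sqrt{258433}}{258433}$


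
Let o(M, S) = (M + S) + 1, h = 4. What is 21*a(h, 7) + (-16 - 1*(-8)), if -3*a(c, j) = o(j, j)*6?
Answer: -638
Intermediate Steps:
o(M, S) = 1 + M + S
a(c, j) = -2 - 4*j (a(c, j) = -(1 + j + j)*6/3 = -(1 + 2*j)*6/3 = -(6 + 12*j)/3 = -2 - 4*j)
21*a(h, 7) + (-16 - 1*(-8)) = 21*(-2 - 4*7) + (-16 - 1*(-8)) = 21*(-2 - 28) + (-16 + 8) = 21*(-30) - 8 = -630 - 8 = -638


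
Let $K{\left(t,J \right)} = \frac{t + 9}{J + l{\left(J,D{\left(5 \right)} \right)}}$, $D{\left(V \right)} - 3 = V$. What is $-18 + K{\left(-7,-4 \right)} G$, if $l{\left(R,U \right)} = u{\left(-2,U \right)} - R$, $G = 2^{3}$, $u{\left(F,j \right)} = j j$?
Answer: $- \frac{71}{4} \approx -17.75$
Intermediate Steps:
$u{\left(F,j \right)} = j^{2}$
$D{\left(V \right)} = 3 + V$
$G = 8$
$l{\left(R,U \right)} = U^{2} - R$
$K{\left(t,J \right)} = \frac{9}{64} + \frac{t}{64}$ ($K{\left(t,J \right)} = \frac{t + 9}{J - \left(J - \left(3 + 5\right)^{2}\right)} = \frac{9 + t}{J - \left(-64 + J\right)} = \frac{9 + t}{64} = \left(9 + t\right) \frac{1}{64} = \frac{9}{64} + \frac{t}{64}$)
$-18 + K{\left(-7,-4 \right)} G = -18 + \left(\frac{9}{64} + \frac{1}{64} \left(-7\right)\right) 8 = -18 + \left(\frac{9}{64} - \frac{7}{64}\right) 8 = -18 + \frac{1}{32} \cdot 8 = -18 + \frac{1}{4} = - \frac{71}{4}$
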